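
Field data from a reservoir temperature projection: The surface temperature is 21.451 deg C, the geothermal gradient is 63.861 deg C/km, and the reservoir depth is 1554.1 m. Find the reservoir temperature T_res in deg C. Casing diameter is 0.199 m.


T_res = T_surf + grad * d / 1000
T_res = 21.451 + 63.861 * 1554.1 / 1000
T_res = 120.70 deg C


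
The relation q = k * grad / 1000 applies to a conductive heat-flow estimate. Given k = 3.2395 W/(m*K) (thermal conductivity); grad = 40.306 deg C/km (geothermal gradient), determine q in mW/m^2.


q = k * grad / 1000
q = 3.2395 * 40.306 / 1000
q = 0.1305713 W/m^2
Convert: 0.1305713 W/m^2 * 1000.0 = 130.57 mW/m^2
q = 130.57 mW/m^2


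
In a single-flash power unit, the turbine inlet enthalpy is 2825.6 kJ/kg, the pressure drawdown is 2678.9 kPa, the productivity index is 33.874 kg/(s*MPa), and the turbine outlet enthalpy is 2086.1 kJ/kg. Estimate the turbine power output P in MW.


Step 1: mdot = PI * dP / 1000 = 33.874 * 2678.9 / 1000 = 90.74506 kg/s
Step 2: P = mdot*(h_in - h_out)/1000 = 90.74506*(2825.6 - 2086.1)/1000 = 67.106 MW
P = 67.106 MW


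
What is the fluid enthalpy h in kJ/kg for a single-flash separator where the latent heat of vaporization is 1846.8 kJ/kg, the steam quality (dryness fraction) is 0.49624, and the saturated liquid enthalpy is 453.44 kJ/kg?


h = hf + x * hfg
h = 453.44 + 0.49624 * 1846.8
h = 1369.9 kJ/kg


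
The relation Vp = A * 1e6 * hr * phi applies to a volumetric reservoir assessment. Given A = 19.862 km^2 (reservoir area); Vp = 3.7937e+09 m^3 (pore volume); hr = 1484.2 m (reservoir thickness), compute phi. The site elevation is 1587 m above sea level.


phi = Vp / (A * 1e6 * hr)
phi = 3.7937e+09 / (19.862 * 1e6 * 1484.2)
phi = 0.12869


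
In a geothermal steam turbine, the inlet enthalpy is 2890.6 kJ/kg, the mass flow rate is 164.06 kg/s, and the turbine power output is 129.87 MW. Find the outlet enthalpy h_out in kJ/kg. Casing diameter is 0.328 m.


h_out = h_in - P * 1000 / mdot
h_out = 2890.6 - 129.87 * 1000 / 164.06
h_out = 2099.0 kJ/kg


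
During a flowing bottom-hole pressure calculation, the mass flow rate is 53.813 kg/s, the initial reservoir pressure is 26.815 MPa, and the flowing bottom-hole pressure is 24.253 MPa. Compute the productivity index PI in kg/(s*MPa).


PI = mdot / (P_i - P_wf)
PI = 53.813 / (26.815 - 24.253)
PI = 21.004 kg/(s*MPa)


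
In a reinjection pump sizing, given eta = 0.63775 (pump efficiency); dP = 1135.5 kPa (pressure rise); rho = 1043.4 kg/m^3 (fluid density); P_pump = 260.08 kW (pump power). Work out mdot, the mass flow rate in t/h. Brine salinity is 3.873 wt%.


mdot = P_pump * rho * eta / dP
mdot = 260.08 * 1043.4 * 0.63775 / 1135.5
mdot = 152.4127 kg/s
Convert: 152.4127 kg/s * 3.6 = 548.69 t/h
mdot = 548.69 t/h


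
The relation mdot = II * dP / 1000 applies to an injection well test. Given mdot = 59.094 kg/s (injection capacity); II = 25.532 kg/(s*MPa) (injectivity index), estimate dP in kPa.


dP = mdot * 1000 / II
dP = 59.094 * 1000 / 25.532
dP = 2314.5 kPa


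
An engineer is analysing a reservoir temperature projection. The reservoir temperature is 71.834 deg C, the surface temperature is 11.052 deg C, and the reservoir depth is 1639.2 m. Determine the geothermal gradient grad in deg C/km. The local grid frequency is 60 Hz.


grad = (T_res - T_surf) / d * 1000
grad = (71.834 - 11.052) / 1639.2 * 1000
grad = 37.080 deg C/km


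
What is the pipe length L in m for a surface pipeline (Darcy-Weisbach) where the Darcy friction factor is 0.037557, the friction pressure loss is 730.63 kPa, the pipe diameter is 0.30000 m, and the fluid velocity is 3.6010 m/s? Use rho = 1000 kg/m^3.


L = dP*1000*D / (f*rho*vel^2/2)
L = 730.63*1000*0.30000 / (0.037557*1000*3.6010^2/2)
L = 900.14 m


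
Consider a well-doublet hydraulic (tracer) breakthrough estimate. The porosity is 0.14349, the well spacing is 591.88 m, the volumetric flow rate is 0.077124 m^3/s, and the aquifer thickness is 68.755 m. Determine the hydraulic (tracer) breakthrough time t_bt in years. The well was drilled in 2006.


t_bt = pi * hr * phi * L^2 / (3 * Qv) / (365.25*86400)
t_bt = pi * 68.755 * 0.14349 * 591.88^2 / (3 * 0.077124) / (365.25*86400)
t_bt = 1.4871 years


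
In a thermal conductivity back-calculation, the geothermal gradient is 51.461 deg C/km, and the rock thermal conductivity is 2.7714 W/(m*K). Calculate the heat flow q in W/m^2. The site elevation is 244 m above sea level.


q = k * grad / 1000
q = 2.7714 * 51.461 / 1000
q = 0.14262 W/m^2


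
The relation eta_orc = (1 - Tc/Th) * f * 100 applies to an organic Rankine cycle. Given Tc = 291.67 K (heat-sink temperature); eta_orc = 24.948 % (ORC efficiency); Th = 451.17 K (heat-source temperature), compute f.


f = (eta_orc/100) / (1 - Tc/Th)
f = (24.948/100) / (1 - 291.67/451.17)
f = 0.70569


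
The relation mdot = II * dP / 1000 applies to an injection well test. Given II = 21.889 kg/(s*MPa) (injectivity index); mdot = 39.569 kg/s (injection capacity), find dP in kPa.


dP = mdot * 1000 / II
dP = 39.569 * 1000 / 21.889
dP = 1807.7 kPa


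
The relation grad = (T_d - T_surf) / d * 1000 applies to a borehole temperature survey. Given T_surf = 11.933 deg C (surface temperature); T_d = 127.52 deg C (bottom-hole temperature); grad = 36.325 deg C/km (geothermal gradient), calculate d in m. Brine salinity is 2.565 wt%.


d = (T_d - T_surf) / grad * 1000
d = (127.52 - 11.933) / 36.325 * 1000
d = 3182.0 m


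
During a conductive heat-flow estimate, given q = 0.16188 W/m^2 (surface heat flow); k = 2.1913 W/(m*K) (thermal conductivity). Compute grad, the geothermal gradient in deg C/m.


grad = q * 1000 / k
grad = 0.16188 * 1000 / 2.1913
grad = 73.87396 deg C/km
Convert: 73.87396 deg C/km * 0.001 = 0.073874 deg C/m
grad = 0.073874 deg C/m


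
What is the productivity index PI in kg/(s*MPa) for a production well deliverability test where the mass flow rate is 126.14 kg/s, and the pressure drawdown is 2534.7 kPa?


PI = mdot * 1000 / dP
PI = 126.14 * 1000 / 2534.7
PI = 49.765 kg/(s*MPa)


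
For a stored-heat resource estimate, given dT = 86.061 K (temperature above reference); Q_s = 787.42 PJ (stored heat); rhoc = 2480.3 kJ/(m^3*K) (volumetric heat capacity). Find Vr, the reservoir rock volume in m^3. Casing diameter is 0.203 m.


Vr = Q_s * 1e12 / (rhoc * dT)
Vr = 787.42 * 1e12 / (2480.3 * 86.061)
Vr = 3.6889e+09 m^3


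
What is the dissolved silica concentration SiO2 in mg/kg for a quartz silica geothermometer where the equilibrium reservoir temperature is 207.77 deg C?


SiO2 = 10^(5.19 - 1309/(T_eq + 273.15))
SiO2 = 10^(5.19 - 1309/(207.77 + 273.15))
SiO2 = 293.86 mg/kg


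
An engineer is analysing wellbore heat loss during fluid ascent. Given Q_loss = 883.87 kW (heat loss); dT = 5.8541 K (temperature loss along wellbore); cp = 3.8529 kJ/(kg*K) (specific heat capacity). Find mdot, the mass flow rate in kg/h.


mdot = Q_loss / (cp * dT)
mdot = 883.87 / (3.8529 * 5.8541)
mdot = 39.18686 kg/s
Convert: 39.18686 kg/s * 3600.0 = 1.4107e+05 kg/h
mdot = 1.4107e+05 kg/h


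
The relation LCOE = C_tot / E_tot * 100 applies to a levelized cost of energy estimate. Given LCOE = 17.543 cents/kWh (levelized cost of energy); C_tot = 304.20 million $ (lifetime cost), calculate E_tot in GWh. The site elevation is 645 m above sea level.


E_tot = C_tot / LCOE * 100
E_tot = 304.20 / 17.543 * 100
E_tot = 1734.0 GWh


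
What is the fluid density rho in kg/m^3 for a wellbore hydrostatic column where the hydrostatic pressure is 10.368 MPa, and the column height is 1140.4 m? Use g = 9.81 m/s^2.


rho = P * 1e6 / (g * h)
rho = 10.368 * 1e6 / (9.81 * 1140.4)
rho = 926.76 kg/m^3


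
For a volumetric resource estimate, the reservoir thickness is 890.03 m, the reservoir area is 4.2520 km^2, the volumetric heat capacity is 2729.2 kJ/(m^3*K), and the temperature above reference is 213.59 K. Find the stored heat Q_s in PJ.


Step 1: Vr = A*1e6*hr = 4.252*1e6*890.03 = 3.784408e+09 m^3
Step 2: Q_s = Vr*rhoc*dT/1e12 = 3.784408e+09*2729.2*213.59/1e12 = 2206.0 PJ
Q_s = 2206.0 PJ


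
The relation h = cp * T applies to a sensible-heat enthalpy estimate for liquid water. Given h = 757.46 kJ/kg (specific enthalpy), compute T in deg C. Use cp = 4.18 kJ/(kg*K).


T = h / cp
T = 757.46 / 4.18
T = 181.21 deg C


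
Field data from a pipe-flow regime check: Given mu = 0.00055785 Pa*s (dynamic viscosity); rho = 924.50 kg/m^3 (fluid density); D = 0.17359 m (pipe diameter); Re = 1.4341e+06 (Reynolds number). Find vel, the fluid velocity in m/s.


vel = Re * mu / (rho * D)
vel = 1.4341e+06 * 0.00055785 / (924.50 * 0.17359)
vel = 4.9850 m/s


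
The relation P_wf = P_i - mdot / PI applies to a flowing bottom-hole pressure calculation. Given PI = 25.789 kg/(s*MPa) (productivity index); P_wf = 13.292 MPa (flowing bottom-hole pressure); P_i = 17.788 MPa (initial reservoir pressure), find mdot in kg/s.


mdot = (P_i - P_wf) * PI
mdot = (17.788 - 13.292) * 25.789
mdot = 115.95 kg/s


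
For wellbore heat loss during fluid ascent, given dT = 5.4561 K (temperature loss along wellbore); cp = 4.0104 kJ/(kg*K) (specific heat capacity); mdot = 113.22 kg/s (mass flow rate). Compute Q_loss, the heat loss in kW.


Q_loss = mdot * cp * dT
Q_loss = 113.22 * 4.0104 * 5.4561
Q_loss = 2477.4 kW


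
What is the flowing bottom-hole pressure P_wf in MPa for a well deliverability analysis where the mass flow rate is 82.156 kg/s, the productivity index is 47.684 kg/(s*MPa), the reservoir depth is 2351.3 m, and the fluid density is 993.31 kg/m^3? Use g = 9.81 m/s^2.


Step 1: P_i = rho*g*h/1e6 = 993.31*9.81*2351.3/1e6 = 22.91194 MPa
Step 2: P_wf = P_i - mdot/PI = 22.91194 - 82.156/47.684 = 21.189 MPa
P_wf = 21.189 MPa


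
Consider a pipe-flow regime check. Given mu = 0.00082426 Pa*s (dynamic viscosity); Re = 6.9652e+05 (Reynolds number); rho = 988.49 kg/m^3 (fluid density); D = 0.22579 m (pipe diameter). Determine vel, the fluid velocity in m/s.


vel = Re * mu / (rho * D)
vel = 6.9652e+05 * 0.00082426 / (988.49 * 0.22579)
vel = 2.5723 m/s


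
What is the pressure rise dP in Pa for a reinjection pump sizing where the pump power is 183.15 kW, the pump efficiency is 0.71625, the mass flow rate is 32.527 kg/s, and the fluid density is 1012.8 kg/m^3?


dP = P_pump * rho * eta / mdot
dP = 183.15 * 1012.8 * 0.71625 / 32.527
dP = 4084.616 kPa
Convert: 4084.616 kPa * 1000.0 = 4.0846e+06 Pa
dP = 4.0846e+06 Pa


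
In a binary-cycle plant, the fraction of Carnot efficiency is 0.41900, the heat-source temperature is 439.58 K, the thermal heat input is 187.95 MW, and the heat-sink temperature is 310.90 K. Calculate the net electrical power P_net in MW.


Step 1: eta = (1 - Tc/Th)*f = (1 - 310.9/439.58)*0.419 = 0.1226555
Step 2: P_net = eta * Q_in = 0.1226555 * 187.95 = 23.053 MW
P_net = 23.053 MW


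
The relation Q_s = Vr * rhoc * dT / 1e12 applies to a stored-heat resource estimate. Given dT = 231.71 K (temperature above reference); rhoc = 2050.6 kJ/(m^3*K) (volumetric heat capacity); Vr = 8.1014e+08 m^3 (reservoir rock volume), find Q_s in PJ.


Q_s = Vr * rhoc * dT / 1e12
Q_s = 8.1014e+08 * 2050.6 * 231.71 / 1e12
Q_s = 384.93 PJ


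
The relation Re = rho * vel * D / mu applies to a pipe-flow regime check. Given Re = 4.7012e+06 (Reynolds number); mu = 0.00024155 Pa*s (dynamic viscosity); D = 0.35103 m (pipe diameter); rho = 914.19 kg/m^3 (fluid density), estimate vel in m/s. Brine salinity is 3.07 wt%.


vel = Re * mu / (rho * D)
vel = 4.7012e+06 * 0.00024155 / (914.19 * 0.35103)
vel = 3.5386 m/s


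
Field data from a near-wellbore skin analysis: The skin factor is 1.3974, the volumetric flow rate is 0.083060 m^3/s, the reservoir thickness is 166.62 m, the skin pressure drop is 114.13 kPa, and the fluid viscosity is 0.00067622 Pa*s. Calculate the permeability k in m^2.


k = S*q*mu / (2*pi*dP_s*1000*hr)
k = 1.3974*0.083060*0.00067622 / (2*pi*114.13*1000*166.62)
k = 6.5689e-13 m^2


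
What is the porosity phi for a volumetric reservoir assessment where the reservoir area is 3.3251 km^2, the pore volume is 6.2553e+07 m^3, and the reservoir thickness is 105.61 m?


phi = Vp / (A * 1e6 * hr)
phi = 6.2553e+07 / (3.3251 * 1e6 * 105.61)
phi = 0.17813


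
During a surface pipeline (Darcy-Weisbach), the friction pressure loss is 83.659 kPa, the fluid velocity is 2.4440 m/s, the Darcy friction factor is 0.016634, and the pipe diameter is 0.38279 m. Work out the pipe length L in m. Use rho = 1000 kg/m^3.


L = dP*1000*D / (f*rho*vel^2/2)
L = 83.659*1000*0.38279 / (0.016634*1000*2.4440^2/2)
L = 644.62 m


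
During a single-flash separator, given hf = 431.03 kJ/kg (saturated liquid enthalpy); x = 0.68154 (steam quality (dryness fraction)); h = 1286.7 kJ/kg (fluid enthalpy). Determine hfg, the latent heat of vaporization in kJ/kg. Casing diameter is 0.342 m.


hfg = (h - hf) / x
hfg = (1286.7 - 431.03) / 0.68154
hfg = 1255.5 kJ/kg


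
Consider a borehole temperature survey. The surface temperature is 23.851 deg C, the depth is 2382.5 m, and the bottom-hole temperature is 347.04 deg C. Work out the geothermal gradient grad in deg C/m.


grad = (T_d - T_surf) / d * 1000
grad = (347.04 - 23.851) / 2382.5 * 1000
grad = 135.6512 deg C/km
Convert: 135.6512 deg C/km * 0.001 = 0.13565 deg C/m
grad = 0.13565 deg C/m


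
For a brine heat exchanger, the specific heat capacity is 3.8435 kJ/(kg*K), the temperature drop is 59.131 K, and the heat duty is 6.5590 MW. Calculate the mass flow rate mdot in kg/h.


mdot = Q * 1000 / (cp * dT)
mdot = 6.5590 * 1000 / (3.8435 * 59.131)
mdot = 28.85995 kg/s
Convert: 28.85995 kg/s * 3600.0 = 1.0390e+05 kg/h
mdot = 1.0390e+05 kg/h


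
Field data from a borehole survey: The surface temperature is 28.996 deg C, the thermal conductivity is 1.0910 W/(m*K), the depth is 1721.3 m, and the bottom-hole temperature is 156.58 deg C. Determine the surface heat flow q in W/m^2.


Step 1: grad = (T_d - T_surf)/d * 1000 = (156.58 - 28.996)/1721.3 * 1000 = 74.12072 deg C/km
Step 2: q = k * grad / 1000 = 1.091 * 74.12072 / 1000 = 0.080866 W/m^2
q = 0.080866 W/m^2


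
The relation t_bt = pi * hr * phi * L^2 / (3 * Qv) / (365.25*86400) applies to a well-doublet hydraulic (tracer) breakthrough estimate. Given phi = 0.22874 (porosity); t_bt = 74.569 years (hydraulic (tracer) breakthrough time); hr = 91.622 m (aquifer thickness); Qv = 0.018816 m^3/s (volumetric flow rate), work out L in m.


L = sqrt(t_bt*365.25*86400*3*Qv / (pi*hr*phi))
L = sqrt(74.569*365.25*86400*3*0.018816 / (pi*91.622*0.22874))
L = 1420.4 m


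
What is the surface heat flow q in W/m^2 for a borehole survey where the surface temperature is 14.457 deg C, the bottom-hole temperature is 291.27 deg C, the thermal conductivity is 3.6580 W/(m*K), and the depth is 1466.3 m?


Step 1: grad = (T_d - T_surf)/d * 1000 = (291.27 - 14.457)/1466.3 * 1000 = 188.7833 deg C/km
Step 2: q = k * grad / 1000 = 3.658 * 188.7833 / 1000 = 0.69057 W/m^2
q = 0.69057 W/m^2


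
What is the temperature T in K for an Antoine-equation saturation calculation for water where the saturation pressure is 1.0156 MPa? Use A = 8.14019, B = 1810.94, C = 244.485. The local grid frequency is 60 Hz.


T = B / (A - log10(P_sat * 760 / 0.101325)) - C
T = 1810.94 / (8.14019 - log10(1.0156 * 760 / 0.101325)) - 244.485
T = 180.7810 deg C
Convert to K: 180.7810 + 273.15 = 453.93 K
T = 453.93 K


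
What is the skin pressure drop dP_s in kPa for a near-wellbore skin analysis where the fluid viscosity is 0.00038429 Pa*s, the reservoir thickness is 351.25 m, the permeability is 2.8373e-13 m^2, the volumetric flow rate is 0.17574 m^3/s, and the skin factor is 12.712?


dP_s = S * q * mu / (2*pi*k*hr) / 1000
dP_s = 12.712 * 0.17574 * 0.00038429 / (2*pi*2.8373e-13*351.25) / 1000
dP_s = 1371.0 kPa


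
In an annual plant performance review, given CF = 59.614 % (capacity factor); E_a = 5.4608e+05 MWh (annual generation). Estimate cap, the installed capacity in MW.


cap = E_a / (CF/100 * 8760)
cap = 5.4608e+05 / (59.614/100 * 8760)
cap = 104.57 MW


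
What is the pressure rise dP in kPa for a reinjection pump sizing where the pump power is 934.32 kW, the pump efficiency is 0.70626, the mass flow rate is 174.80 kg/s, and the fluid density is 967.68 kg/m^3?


dP = P_pump * rho * eta / mdot
dP = 934.32 * 967.68 * 0.70626 / 174.80
dP = 3653.0 kPa


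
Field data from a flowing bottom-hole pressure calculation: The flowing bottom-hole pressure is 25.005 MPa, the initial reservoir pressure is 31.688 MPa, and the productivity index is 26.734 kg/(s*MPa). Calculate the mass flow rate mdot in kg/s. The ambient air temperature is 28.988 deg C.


mdot = (P_i - P_wf) * PI
mdot = (31.688 - 25.005) * 26.734
mdot = 178.66 kg/s


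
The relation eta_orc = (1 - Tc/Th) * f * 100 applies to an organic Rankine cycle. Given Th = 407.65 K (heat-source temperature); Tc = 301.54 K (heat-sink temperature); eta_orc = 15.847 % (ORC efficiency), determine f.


f = (eta_orc/100) / (1 - Tc/Th)
f = (15.847/100) / (1 - 301.54/407.65)
f = 0.60880


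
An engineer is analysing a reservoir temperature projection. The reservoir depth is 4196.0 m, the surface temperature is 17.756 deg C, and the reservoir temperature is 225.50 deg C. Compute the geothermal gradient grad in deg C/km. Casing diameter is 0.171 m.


grad = (T_res - T_surf) / d * 1000
grad = (225.50 - 17.756) / 4196.0 * 1000
grad = 49.510 deg C/km


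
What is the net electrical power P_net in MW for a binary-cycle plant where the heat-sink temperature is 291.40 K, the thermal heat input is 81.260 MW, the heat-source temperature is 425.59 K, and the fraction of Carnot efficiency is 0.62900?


Step 1: eta = (1 - Tc/Th)*f = (1 - 291.4/425.59)*0.629 = 0.1983259
Step 2: P_net = eta * Q_in = 0.1983259 * 81.26 = 16.116 MW
P_net = 16.116 MW


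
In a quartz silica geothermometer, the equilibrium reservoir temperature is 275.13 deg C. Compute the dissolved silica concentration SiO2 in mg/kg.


SiO2 = 10^(5.19 - 1309/(T_eq + 273.15))
SiO2 = 10^(5.19 - 1309/(275.13 + 273.15))
SiO2 = 634.65 mg/kg


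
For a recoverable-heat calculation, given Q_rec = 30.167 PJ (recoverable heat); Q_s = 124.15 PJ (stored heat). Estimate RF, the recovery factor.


RF = Q_rec / Q_s
RF = 30.167 / 124.15
RF = 0.24299


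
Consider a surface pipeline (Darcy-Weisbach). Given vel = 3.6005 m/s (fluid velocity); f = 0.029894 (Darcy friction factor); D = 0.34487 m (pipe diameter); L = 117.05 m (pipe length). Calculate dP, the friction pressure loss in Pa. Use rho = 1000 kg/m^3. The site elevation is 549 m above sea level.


dP = f * (L/D) * (rho*vel^2/2) / 1000
dP = 0.029894 * (117.05/0.34487) * (1000*3.6005^2/2) / 1000
dP = 65.76513 kPa
Convert: 65.76513 kPa * 1000.0 = 65765 Pa
dP = 65765 Pa


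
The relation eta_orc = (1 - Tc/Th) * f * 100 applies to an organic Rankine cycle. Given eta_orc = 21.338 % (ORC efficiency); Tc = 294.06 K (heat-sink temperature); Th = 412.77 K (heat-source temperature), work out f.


f = (eta_orc/100) / (1 - Tc/Th)
f = (21.338/100) / (1 - 294.06/412.77)
f = 0.74195


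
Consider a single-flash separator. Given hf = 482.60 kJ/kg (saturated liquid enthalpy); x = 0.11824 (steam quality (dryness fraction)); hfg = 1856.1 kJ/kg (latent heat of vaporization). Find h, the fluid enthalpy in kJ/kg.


h = hf + x * hfg
h = 482.60 + 0.11824 * 1856.1
h = 702.07 kJ/kg


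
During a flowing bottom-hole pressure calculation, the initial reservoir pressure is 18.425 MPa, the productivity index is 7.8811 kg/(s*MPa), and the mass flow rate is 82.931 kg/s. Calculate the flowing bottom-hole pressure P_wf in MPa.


P_wf = P_i - mdot / PI
P_wf = 18.425 - 82.931 / 7.8811
P_wf = 7.9022 MPa


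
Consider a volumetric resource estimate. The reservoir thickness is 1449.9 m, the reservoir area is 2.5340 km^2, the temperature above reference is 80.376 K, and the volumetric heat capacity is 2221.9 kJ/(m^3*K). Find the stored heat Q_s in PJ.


Step 1: Vr = A*1e6*hr = 2.534*1e6*1449.9 = 3.674047e+09 m^3
Step 2: Q_s = Vr*rhoc*dT/1e12 = 3.674047e+09*2221.9*80.376/1e12 = 656.14 PJ
Q_s = 656.14 PJ


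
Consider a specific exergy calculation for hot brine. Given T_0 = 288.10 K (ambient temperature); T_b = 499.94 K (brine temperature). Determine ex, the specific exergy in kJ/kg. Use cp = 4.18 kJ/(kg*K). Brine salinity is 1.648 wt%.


ex = cp * ((T_b - T_0) - T_0 * ln(T_b/T_0))
ex = 4.18 * ((499.94 - 288.10) - 288.10 * ln(499.94/288.10))
ex = 221.73 kJ/kg


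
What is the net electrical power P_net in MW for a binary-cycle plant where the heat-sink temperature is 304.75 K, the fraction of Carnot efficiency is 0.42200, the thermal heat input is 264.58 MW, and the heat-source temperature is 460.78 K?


Step 1: eta = (1 - Tc/Th)*f = (1 - 304.75/460.78)*0.422 = 0.1428983
Step 2: P_net = eta * Q_in = 0.1428983 * 264.58 = 37.808 MW
P_net = 37.808 MW


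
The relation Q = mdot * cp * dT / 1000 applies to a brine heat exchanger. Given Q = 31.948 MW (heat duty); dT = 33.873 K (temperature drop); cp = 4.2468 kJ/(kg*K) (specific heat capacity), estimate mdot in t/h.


mdot = Q * 1000 / (cp * dT)
mdot = 31.948 * 1000 / (4.2468 * 33.873)
mdot = 222.0896 kg/s
Convert: 222.0896 kg/s * 3.6 = 799.52 t/h
mdot = 799.52 t/h


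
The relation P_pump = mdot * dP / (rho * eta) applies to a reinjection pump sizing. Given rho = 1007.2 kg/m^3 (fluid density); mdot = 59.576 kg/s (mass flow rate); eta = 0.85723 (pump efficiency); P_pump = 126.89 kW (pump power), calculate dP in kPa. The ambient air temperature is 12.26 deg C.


dP = P_pump * rho * eta / mdot
dP = 126.89 * 1007.2 * 0.85723 / 59.576
dP = 1838.9 kPa


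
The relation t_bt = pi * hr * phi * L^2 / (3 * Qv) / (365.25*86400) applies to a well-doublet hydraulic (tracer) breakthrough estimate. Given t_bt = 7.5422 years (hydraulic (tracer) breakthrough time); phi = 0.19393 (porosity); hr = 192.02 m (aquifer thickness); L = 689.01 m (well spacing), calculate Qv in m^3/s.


Qv = pi*hr*phi*L^2 / (3*t_bt*365.25*86400)
Qv = pi*192.02*0.19393*689.01^2 / (3*7.5422*365.25*86400)
Qv = 0.077780 m^3/s


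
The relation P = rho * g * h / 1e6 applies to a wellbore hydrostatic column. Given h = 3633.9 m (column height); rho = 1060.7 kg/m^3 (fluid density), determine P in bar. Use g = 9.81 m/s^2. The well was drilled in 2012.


P = rho * g * h / 1e6
P = 1060.7 * 9.81 * 3633.9 / 1e6
P = 37.81243 MPa
Convert: 37.81243 MPa * 10.0 = 378.12 bar
P = 378.12 bar


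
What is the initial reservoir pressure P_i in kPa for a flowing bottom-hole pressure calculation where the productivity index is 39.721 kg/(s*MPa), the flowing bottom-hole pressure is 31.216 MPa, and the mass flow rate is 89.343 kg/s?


P_i = P_wf + mdot / PI
P_i = 31.216 + 89.343 / 39.721
P_i = 33.46526 MPa
Convert: 33.46526 MPa * 1000.0 = 33465 kPa
P_i = 33465 kPa


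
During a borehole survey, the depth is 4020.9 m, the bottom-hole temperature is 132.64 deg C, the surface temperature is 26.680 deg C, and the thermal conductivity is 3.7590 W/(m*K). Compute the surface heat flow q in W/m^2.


Step 1: grad = (T_d - T_surf)/d * 1000 = (132.64 - 26.68)/4020.9 * 1000 = 26.35231 deg C/km
Step 2: q = k * grad / 1000 = 3.759 * 26.35231 / 1000 = 0.099058 W/m^2
q = 0.099058 W/m^2


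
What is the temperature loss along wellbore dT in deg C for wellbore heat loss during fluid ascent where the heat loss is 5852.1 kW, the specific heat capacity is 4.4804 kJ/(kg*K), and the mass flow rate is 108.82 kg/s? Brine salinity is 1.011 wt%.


dT = Q_loss / (mdot * cp)
dT = 5852.1 / (108.82 * 4.4804)
dT = 12.00290 K
Convert (temperature difference, 1 K = 1 deg C): 12.00290 K = 12.00290 deg C
dT = 12.003 deg C


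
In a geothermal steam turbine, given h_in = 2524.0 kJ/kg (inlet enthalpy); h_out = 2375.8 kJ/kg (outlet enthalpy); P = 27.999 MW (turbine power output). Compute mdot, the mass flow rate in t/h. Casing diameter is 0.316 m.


mdot = P * 1000 / (h_in - h_out)
mdot = 27.999 * 1000 / (2524.0 - 2375.8)
mdot = 188.9271 kg/s
Convert: 188.9271 kg/s * 3.6 = 680.14 t/h
mdot = 680.14 t/h


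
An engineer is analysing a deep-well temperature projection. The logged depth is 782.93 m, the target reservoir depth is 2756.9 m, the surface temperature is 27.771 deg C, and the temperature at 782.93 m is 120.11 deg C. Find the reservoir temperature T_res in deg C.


Step 1: grad = (T_d1 - T_surf)/d1 * 1000 = (120.11 - 27.771)/782.93 * 1000 = 117.9403 deg C/km
Step 2: T_res = T_surf + grad*d2/1000 = 27.771 + 117.9403*2756.9/1000 = 352.92 deg C
T_res = 352.92 deg C


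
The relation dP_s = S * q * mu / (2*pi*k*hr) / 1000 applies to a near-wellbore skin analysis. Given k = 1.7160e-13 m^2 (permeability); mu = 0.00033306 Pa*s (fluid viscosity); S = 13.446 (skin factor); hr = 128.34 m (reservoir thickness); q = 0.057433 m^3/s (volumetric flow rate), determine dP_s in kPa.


dP_s = S * q * mu / (2*pi*k*hr) / 1000
dP_s = 13.446 * 0.057433 * 0.00033306 / (2*pi*1.7160e-13*128.34) / 1000
dP_s = 1858.7 kPa


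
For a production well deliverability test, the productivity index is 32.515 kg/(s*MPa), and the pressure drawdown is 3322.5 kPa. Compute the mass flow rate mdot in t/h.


mdot = PI * dP / 1000
mdot = 32.515 * 3322.5 / 1000
mdot = 108.0311 kg/s
Convert: 108.0311 kg/s * 3.6 = 388.91 t/h
mdot = 388.91 t/h


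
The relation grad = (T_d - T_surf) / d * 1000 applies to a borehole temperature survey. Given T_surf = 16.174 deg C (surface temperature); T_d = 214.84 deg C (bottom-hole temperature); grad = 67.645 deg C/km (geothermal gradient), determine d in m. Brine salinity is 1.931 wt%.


d = (T_d - T_surf) / grad * 1000
d = (214.84 - 16.174) / 67.645 * 1000
d = 2936.9 m


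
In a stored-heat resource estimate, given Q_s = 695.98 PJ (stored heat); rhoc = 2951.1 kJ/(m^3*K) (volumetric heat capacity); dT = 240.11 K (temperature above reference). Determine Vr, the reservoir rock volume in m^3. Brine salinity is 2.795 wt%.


Vr = Q_s * 1e12 / (rhoc * dT)
Vr = 695.98 * 1e12 / (2951.1 * 240.11)
Vr = 9.8221e+08 m^3


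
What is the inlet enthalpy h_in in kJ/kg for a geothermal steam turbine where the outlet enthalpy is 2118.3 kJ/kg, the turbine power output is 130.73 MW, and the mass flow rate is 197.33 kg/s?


h_in = h_out + P * 1000 / mdot
h_in = 2118.3 + 130.73 * 1000 / 197.33
h_in = 2780.8 kJ/kg


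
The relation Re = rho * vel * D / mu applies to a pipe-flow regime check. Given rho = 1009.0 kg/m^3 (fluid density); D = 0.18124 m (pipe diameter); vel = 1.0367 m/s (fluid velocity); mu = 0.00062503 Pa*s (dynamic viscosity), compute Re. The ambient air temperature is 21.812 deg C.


Re = rho * vel * D / mu
Re = 1009.0 * 1.0367 * 0.18124 / 0.00062503
Re = 3.0332e+05


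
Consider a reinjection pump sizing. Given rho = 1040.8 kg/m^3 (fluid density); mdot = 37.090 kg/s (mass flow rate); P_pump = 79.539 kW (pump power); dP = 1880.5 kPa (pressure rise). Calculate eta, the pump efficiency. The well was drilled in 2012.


eta = mdot * dP / (rho * P_pump)
eta = 37.090 * 1880.5 / (1040.8 * 79.539)
eta = 0.84252


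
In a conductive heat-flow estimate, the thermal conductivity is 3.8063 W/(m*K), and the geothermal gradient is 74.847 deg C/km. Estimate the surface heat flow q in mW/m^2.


q = k * grad / 1000
q = 3.8063 * 74.847 / 1000
q = 0.2848901 W/m^2
Convert: 0.2848901 W/m^2 * 1000.0 = 284.89 mW/m^2
q = 284.89 mW/m^2


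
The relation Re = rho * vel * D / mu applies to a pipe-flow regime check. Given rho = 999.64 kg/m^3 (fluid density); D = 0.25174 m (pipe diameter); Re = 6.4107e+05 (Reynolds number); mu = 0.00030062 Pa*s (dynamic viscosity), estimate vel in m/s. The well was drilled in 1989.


vel = Re * mu / (rho * D)
vel = 6.4107e+05 * 0.00030062 / (999.64 * 0.25174)
vel = 0.76582 m/s


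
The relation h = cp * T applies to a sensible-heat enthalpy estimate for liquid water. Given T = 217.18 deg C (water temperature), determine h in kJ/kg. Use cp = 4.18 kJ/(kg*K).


h = cp * T
h = 4.18 * 217.18
h = 907.81 kJ/kg


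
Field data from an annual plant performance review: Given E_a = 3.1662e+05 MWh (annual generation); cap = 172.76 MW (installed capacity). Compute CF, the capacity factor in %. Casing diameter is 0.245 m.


CF = E_a / (cap * 8760) * 100
CF = 3.1662e+05 / (172.76 * 8760) * 100
CF = 20.921 %


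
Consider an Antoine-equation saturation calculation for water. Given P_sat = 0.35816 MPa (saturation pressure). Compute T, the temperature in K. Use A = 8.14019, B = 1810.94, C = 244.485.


T = B / (A - log10(P_sat * 760 / 0.101325)) - C
T = 1810.94 / (8.14019 - log10(0.35816 * 760 / 0.101325)) - 244.485
T = 139.9204 deg C
Convert to K: 139.9204 + 273.15 = 413.07 K
T = 413.07 K


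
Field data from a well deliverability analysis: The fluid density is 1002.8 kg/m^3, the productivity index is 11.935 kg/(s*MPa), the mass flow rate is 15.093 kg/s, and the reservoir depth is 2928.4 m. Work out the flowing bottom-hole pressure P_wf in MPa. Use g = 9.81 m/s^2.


Step 1: P_i = rho*g*h/1e6 = 1002.8*9.81*2928.4/1e6 = 28.80804 MPa
Step 2: P_wf = P_i - mdot/PI = 28.80804 - 15.093/11.935 = 27.543 MPa
P_wf = 27.543 MPa


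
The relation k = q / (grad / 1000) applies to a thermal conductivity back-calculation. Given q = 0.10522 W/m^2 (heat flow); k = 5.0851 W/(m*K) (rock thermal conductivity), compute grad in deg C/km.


grad = q / k * 1000
grad = 0.10522 / 5.0851 * 1000
grad = 20.692 deg C/km


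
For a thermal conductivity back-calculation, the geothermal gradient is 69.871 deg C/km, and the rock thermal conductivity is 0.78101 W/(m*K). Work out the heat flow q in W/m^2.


q = k * grad / 1000
q = 0.78101 * 69.871 / 1000
q = 0.054570 W/m^2


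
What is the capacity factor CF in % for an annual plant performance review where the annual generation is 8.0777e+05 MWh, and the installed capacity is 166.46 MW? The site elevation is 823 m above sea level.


CF = E_a / (cap * 8760) * 100
CF = 8.0777e+05 / (166.46 * 8760) * 100
CF = 55.395 %


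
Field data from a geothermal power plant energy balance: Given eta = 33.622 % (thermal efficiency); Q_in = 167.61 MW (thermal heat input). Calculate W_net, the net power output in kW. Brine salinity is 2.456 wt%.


W_net = eta / 100 * Q_in
W_net = 33.622 / 100 * 167.61
W_net = 56.35383 MW
Convert: 56.35383 MW * 1000.0 = 56354 kW
W_net = 56354 kW


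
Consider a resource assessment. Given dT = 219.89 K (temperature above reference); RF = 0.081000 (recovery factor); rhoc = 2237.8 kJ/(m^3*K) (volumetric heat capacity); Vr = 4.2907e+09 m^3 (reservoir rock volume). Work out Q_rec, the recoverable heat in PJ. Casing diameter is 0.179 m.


Step 1: Q_s = Vr*rhoc*dT/1e12 = 4.2907e+09*2237.8*219.89/1e12 = 2111.324 PJ
Step 2: Q_rec = Q_s * RF = 2111.324 * 0.081 = 171.02 PJ
Q_rec = 171.02 PJ


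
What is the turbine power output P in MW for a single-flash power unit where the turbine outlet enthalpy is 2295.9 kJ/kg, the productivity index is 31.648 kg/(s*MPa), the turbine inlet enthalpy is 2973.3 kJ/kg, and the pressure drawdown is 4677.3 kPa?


Step 1: mdot = PI * dP / 1000 = 31.648 * 4677.3 / 1000 = 148.0272 kg/s
Step 2: P = mdot*(h_in - h_out)/1000 = 148.0272*(2973.3 - 2295.9)/1000 = 100.27 MW
P = 100.27 MW


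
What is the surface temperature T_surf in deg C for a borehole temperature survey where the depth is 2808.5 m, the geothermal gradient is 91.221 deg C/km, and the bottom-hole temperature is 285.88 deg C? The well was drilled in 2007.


T_surf = T_d - grad * d / 1000
T_surf = 285.88 - 91.221 * 2808.5 / 1000
T_surf = 29.686 deg C


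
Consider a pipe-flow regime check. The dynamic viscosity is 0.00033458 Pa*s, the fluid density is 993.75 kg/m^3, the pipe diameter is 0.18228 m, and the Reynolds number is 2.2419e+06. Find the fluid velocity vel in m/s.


vel = Re * mu / (rho * D)
vel = 2.2419e+06 * 0.00033458 / (993.75 * 0.18228)
vel = 4.1410 m/s


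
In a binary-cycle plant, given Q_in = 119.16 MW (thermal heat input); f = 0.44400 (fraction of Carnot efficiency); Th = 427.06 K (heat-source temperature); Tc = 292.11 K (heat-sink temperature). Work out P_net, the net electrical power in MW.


Step 1: eta = (1 - Tc/Th)*f = (1 - 292.11/427.06)*0.444 = 0.1403030
Step 2: P_net = eta * Q_in = 0.1403030 * 119.16 = 16.719 MW
P_net = 16.719 MW


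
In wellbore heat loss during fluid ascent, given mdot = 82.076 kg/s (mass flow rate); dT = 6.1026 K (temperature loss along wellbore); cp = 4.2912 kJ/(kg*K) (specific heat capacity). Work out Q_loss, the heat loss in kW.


Q_loss = mdot * cp * dT
Q_loss = 82.076 * 4.2912 * 6.1026
Q_loss = 2149.4 kW


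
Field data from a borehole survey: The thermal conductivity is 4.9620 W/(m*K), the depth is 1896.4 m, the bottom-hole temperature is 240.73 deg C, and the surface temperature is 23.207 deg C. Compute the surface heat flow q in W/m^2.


Step 1: grad = (T_d - T_surf)/d * 1000 = (240.73 - 23.207)/1896.4 * 1000 = 114.7031 deg C/km
Step 2: q = k * grad / 1000 = 4.962 * 114.7031 / 1000 = 0.56916 W/m^2
q = 0.56916 W/m^2


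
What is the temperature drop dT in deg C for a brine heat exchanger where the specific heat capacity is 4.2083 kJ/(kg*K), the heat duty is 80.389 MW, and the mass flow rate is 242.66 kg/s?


dT = Q * 1000 / (mdot * cp)
dT = 80.389 * 1000 / (242.66 * 4.2083)
dT = 78.72121 K
Convert (temperature difference, 1 K = 1 deg C): 78.72121 K = 78.72121 deg C
dT = 78.721 deg C


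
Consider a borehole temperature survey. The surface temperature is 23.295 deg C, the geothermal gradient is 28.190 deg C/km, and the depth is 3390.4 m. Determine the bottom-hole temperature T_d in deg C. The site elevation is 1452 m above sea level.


T_d = T_surf + grad * d / 1000
T_d = 23.295 + 28.190 * 3390.4 / 1000
T_d = 118.87 deg C


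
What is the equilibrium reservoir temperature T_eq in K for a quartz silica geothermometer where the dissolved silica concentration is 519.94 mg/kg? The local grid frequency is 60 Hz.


T_eq = 1309 / (5.19 - log10(SiO2)) - 273.15
T_eq = 1309 / (5.19 - log10(519.94)) - 273.15
T_eq = 255.9427 deg C
Convert to K: 255.9427 + 273.15 = 529.09 K
T_eq = 529.09 K


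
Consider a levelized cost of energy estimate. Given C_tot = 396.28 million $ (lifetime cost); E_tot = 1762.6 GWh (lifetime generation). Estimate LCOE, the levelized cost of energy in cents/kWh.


LCOE = C_tot / E_tot * 100
LCOE = 396.28 / 1762.6 * 100
LCOE = 22.483 cents/kWh


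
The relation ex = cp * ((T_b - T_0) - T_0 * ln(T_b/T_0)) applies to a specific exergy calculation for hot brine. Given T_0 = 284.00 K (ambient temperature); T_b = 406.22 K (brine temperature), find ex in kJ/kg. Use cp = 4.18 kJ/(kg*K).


ex = cp * ((T_b - T_0) - T_0 * ln(T_b/T_0))
ex = 4.18 * ((406.22 - 284.00) - 284.00 * ln(406.22/284.00))
ex = 85.985 kJ/kg


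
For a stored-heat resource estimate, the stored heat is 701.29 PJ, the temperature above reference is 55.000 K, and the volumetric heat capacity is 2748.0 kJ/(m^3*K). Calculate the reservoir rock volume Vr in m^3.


Vr = Q_s * 1e12 / (rhoc * dT)
Vr = 701.29 * 1e12 / (2748.0 * 55.000)
Vr = 4.6400e+09 m^3


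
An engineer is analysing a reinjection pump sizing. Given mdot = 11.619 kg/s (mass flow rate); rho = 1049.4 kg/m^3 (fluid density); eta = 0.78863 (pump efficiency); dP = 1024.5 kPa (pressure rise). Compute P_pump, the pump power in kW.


P_pump = mdot * dP / (rho * eta)
P_pump = 11.619 * 1024.5 / (1049.4 * 0.78863)
P_pump = 14.384 kW


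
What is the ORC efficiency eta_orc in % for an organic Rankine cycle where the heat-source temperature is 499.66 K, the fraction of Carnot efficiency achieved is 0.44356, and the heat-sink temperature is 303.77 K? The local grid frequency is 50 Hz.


eta_orc = (1 - Tc/Th) * f * 100
eta_orc = (1 - 303.77/499.66) * 0.44356 * 100
eta_orc = 17.390 %


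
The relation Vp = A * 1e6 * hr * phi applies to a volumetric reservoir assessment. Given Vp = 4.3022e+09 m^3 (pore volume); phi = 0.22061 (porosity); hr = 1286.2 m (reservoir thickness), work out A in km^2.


A = Vp / (1e6 * hr * phi)
A = 4.3022e+09 / (1e6 * 1286.2 * 0.22061)
A = 15.162 km^2


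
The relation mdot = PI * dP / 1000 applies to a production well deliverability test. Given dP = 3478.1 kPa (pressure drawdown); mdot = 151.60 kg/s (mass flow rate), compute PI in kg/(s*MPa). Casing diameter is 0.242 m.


PI = mdot * 1000 / dP
PI = 151.60 * 1000 / 3478.1
PI = 43.587 kg/(s*MPa)


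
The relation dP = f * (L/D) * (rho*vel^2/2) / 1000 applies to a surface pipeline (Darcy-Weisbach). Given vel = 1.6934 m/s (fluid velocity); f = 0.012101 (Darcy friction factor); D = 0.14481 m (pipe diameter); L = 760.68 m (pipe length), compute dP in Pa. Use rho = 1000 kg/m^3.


dP = f * (L/D) * (rho*vel^2/2) / 1000
dP = 0.012101 * (760.68/0.14481) * (1000*1.6934^2/2) / 1000
dP = 91.14101 kPa
Convert: 91.14101 kPa * 1000.0 = 91141 Pa
dP = 91141 Pa


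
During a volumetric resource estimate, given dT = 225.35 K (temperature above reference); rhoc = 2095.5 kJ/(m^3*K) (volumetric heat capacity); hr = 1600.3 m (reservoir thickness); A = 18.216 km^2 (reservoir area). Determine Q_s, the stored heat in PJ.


Step 1: Vr = A*1e6*hr = 18.216*1e6*1600.3 = 2.915106e+10 m^3
Step 2: Q_s = Vr*rhoc*dT/1e12 = 2.915106e+10*2095.5*225.35/1e12 = 13766 PJ
Q_s = 13766 PJ


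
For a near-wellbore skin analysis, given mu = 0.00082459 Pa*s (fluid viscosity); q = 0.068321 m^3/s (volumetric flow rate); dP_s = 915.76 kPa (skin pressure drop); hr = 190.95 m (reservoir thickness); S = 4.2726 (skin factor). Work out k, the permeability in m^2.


k = S*q*mu / (2*pi*dP_s*1000*hr)
k = 4.2726*0.068321*0.00082459 / (2*pi*915.76*1000*190.95)
k = 2.1908e-13 m^2


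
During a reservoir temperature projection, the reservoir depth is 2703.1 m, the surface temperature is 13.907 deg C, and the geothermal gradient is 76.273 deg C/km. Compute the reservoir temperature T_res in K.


T_res = T_surf + grad * d / 1000
T_res = 13.907 + 76.273 * 2703.1 / 1000
T_res = 220.0805 deg C
Convert to K: 220.0805 + 273.15 = 493.23 K
T_res = 493.23 K


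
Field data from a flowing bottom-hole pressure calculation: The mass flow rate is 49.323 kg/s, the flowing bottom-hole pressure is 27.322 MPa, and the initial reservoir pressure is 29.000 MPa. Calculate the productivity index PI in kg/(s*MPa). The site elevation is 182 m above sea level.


PI = mdot / (P_i - P_wf)
PI = 49.323 / (29.000 - 27.322)
PI = 29.394 kg/(s*MPa)


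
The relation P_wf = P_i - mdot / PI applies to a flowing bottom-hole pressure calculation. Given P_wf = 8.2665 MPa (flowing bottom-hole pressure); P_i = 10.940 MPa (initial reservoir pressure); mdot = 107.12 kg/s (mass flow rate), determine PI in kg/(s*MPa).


PI = mdot / (P_i - P_wf)
PI = 107.12 / (10.940 - 8.2665)
PI = 40.067 kg/(s*MPa)


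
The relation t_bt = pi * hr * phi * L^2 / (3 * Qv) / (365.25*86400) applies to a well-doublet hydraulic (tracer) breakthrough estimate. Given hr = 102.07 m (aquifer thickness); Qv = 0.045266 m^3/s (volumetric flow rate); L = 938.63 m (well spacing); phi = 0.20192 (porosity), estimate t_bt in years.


t_bt = pi * hr * phi * L^2 / (3 * Qv) / (365.25*86400)
t_bt = pi * 102.07 * 0.20192 * 938.63^2 / (3 * 0.045266) / (365.25*86400)
t_bt = 13.311 years


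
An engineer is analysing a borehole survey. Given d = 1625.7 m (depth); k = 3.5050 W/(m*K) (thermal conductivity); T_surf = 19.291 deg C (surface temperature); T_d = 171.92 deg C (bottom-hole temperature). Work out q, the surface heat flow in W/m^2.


Step 1: grad = (T_d - T_surf)/d * 1000 = (171.92 - 19.291)/1625.7 * 1000 = 93.88510 deg C/km
Step 2: q = k * grad / 1000 = 3.505 * 93.88510 / 1000 = 0.32907 W/m^2
q = 0.32907 W/m^2


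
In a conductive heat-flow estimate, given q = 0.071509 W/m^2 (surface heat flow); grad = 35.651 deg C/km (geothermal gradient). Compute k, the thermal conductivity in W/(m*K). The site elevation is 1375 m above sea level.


k = q * 1000 / grad
k = 0.071509 * 1000 / 35.651
k = 2.0058 W/(m*K)
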